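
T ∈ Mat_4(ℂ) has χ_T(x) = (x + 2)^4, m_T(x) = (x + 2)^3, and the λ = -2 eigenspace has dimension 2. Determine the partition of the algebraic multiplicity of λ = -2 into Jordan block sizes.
Block sizes for λ = -2: [3, 1]

Step 1 — from the characteristic polynomial, algebraic multiplicity of λ = -2 is 4. From dim ker(T − (-2)·I) = 2, there are exactly 2 Jordan blocks for λ = -2.
Step 2 — from the minimal polynomial, the factor (x + 2)^3 tells us the largest block for λ = -2 has size 3.
Step 3 — with total size 4, 2 blocks, and largest block 3, the block sizes (in nonincreasing order) are [3, 1].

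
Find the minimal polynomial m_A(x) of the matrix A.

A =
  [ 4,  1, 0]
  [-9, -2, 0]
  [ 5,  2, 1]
x^3 - 3*x^2 + 3*x - 1

The characteristic polynomial is χ_A(x) = (x - 1)^3, so the eigenvalues are known. The minimal polynomial is
  m_A(x) = Π_λ (x − λ)^{k_λ}
where k_λ is the size of the *largest* Jordan block for λ (equivalently, the smallest k with (A − λI)^k v = 0 for every generalised eigenvector v of λ).

  λ = 1: largest Jordan block has size 3, contributing (x − 1)^3

So m_A(x) = (x - 1)^3 = x^3 - 3*x^2 + 3*x - 1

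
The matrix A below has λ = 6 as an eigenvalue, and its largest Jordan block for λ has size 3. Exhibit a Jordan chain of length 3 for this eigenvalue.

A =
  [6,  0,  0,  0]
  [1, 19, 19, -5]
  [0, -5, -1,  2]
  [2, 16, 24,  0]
A Jordan chain for λ = 6 of length 3:
v_1 = (0, 3, -1, 4)ᵀ
v_2 = (0, 1, 0, 2)ᵀ
v_3 = (1, 0, 0, 0)ᵀ

Let N = A − (6)·I. We want v_3 with N^3 v_3 = 0 but N^2 v_3 ≠ 0; then v_{j-1} := N · v_j for j = 3, …, 2.

Pick v_3 = (1, 0, 0, 0)ᵀ.
Then v_2 = N · v_3 = (0, 1, 0, 2)ᵀ.
Then v_1 = N · v_2 = (0, 3, -1, 4)ᵀ.

Sanity check: (A − (6)·I) v_1 = (0, 0, 0, 0)ᵀ = 0. ✓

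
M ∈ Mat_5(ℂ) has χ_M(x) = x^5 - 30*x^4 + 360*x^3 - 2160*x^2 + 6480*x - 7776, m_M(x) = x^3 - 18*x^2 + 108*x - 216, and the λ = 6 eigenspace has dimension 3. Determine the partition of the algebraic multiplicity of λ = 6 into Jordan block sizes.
Block sizes for λ = 6: [3, 1, 1]

Step 1 — from the characteristic polynomial, algebraic multiplicity of λ = 6 is 5. From dim ker(M − (6)·I) = 3, there are exactly 3 Jordan blocks for λ = 6.
Step 2 — from the minimal polynomial, the factor (x − 6)^3 tells us the largest block for λ = 6 has size 3.
Step 3 — with total size 5, 3 blocks, and largest block 3, the block sizes (in nonincreasing order) are [3, 1, 1].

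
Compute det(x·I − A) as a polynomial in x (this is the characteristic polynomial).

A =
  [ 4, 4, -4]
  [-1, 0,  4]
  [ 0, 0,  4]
x^3 - 8*x^2 + 20*x - 16

Expanding det(x·I − A) (e.g. by cofactor expansion or by noting that A is similar to its Jordan form J, which has the same characteristic polynomial as A) gives
  χ_A(x) = x^3 - 8*x^2 + 20*x - 16
which factors as (x - 4)*(x - 2)^2. The eigenvalues (with algebraic multiplicities) are λ = 2 with multiplicity 2, λ = 4 with multiplicity 1.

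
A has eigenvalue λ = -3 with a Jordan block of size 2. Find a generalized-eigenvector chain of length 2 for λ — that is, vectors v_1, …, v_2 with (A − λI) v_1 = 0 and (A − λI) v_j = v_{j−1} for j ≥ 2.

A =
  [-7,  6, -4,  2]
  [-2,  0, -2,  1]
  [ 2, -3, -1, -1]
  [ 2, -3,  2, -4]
A Jordan chain for λ = -3 of length 2:
v_1 = (-4, -2, 2, 2)ᵀ
v_2 = (1, 0, 0, 0)ᵀ

Let N = A − (-3)·I. We want v_2 with N^2 v_2 = 0 but N^1 v_2 ≠ 0; then v_{j-1} := N · v_j for j = 2, …, 2.

Pick v_2 = (1, 0, 0, 0)ᵀ.
Then v_1 = N · v_2 = (-4, -2, 2, 2)ᵀ.

Sanity check: (A − (-3)·I) v_1 = (0, 0, 0, 0)ᵀ = 0. ✓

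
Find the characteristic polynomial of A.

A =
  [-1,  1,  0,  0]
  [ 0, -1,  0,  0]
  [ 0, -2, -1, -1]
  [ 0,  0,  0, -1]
x^4 + 4*x^3 + 6*x^2 + 4*x + 1

Expanding det(x·I − A) (e.g. by cofactor expansion or by noting that A is similar to its Jordan form J, which has the same characteristic polynomial as A) gives
  χ_A(x) = x^4 + 4*x^3 + 6*x^2 + 4*x + 1
which factors as (x + 1)^4. The eigenvalues (with algebraic multiplicities) are λ = -1 with multiplicity 4.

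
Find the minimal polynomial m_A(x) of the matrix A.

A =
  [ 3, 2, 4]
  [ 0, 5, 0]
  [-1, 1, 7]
x^2 - 10*x + 25

The characteristic polynomial is χ_A(x) = (x - 5)^3, so the eigenvalues are known. The minimal polynomial is
  m_A(x) = Π_λ (x − λ)^{k_λ}
where k_λ is the size of the *largest* Jordan block for λ (equivalently, the smallest k with (A − λI)^k v = 0 for every generalised eigenvector v of λ).

  λ = 5: largest Jordan block has size 2, contributing (x − 5)^2

So m_A(x) = (x - 5)^2 = x^2 - 10*x + 25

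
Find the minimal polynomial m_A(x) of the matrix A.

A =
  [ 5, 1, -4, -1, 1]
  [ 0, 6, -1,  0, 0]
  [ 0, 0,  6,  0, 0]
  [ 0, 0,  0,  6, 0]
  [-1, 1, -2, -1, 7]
x^3 - 18*x^2 + 108*x - 216

The characteristic polynomial is χ_A(x) = (x - 6)^5, so the eigenvalues are known. The minimal polynomial is
  m_A(x) = Π_λ (x − λ)^{k_λ}
where k_λ is the size of the *largest* Jordan block for λ (equivalently, the smallest k with (A − λI)^k v = 0 for every generalised eigenvector v of λ).

  λ = 6: largest Jordan block has size 3, contributing (x − 6)^3

So m_A(x) = (x - 6)^3 = x^3 - 18*x^2 + 108*x - 216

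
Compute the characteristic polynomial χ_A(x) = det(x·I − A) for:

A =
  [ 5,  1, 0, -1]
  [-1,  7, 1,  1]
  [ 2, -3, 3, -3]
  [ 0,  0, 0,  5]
x^4 - 20*x^3 + 150*x^2 - 500*x + 625

Expanding det(x·I − A) (e.g. by cofactor expansion or by noting that A is similar to its Jordan form J, which has the same characteristic polynomial as A) gives
  χ_A(x) = x^4 - 20*x^3 + 150*x^2 - 500*x + 625
which factors as (x - 5)^4. The eigenvalues (with algebraic multiplicities) are λ = 5 with multiplicity 4.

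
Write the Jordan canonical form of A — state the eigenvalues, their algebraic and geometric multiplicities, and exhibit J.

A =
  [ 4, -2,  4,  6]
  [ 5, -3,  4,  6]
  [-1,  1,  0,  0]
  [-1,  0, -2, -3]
J_1(-1) ⊕ J_1(-1) ⊕ J_1(0) ⊕ J_1(0)

The characteristic polynomial is
  det(x·I − A) = x^4 + 2*x^3 + x^2 = x^2*(x + 1)^2

Eigenvalues and multiplicities (the geometric multiplicity of λ is n − rank(A − λI), which equals the number of Jordan blocks for λ):
  λ = -1: algebraic multiplicity = 2, geometric multiplicity = 2
  λ = 0: algebraic multiplicity = 2, geometric multiplicity = 2

Determining the block sizes for each eigenvalue:
  λ = -1: gm = am = 2, so every block has size 1 → block sizes [1, 1]
  λ = 0: gm = am = 2, so every block has size 1 → block sizes [1, 1]

Assembling the blocks gives a Jordan form
J =
  [-1,  0, 0, 0]
  [ 0, -1, 0, 0]
  [ 0,  0, 0, 0]
  [ 0,  0, 0, 0]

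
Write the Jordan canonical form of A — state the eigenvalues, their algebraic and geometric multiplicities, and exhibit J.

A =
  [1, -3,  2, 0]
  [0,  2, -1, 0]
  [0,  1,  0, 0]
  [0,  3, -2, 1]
J_3(1) ⊕ J_1(1)

The characteristic polynomial is
  det(x·I − A) = x^4 - 4*x^3 + 6*x^2 - 4*x + 1 = (x - 1)^4

Eigenvalues and multiplicities (the geometric multiplicity of λ is n − rank(A − λI), which equals the number of Jordan blocks for λ):
  λ = 1: algebraic multiplicity = 4, geometric multiplicity = 2

Determining the block sizes for each eigenvalue:
  λ = 1: with am = 4 and gm = 2, the partition is not yet determined (e.g. several partitions of 4 into 2 parts exist). Let N = A − (1)·I. Computing rank(N^1) = 2, rank(N^2) = 1, rank(N^3) = 0; the number of blocks of size ≥ j is rank(N^{j−1}) − rank(N^j), giving [2, 1, 1]. So we have 1 block(s) of size 3, 1 block(s) of size 1 → block sizes [3, 1]

Assembling the blocks gives a Jordan form
J =
  [1, 1, 0, 0]
  [0, 1, 1, 0]
  [0, 0, 1, 0]
  [0, 0, 0, 1]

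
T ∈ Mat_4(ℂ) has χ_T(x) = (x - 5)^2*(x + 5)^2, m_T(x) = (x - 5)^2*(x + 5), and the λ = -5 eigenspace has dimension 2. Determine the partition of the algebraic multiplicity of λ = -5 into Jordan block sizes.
Block sizes for λ = -5: [1, 1]

Step 1 — from the characteristic polynomial, algebraic multiplicity of λ = -5 is 2. From dim ker(T − (-5)·I) = 2, there are exactly 2 Jordan blocks for λ = -5.
Step 2 — from the minimal polynomial, the factor (x + 5) tells us the largest block for λ = -5 has size 1.
Step 3 — with total size 2, 2 blocks, and largest block 1, the block sizes (in nonincreasing order) are [1, 1].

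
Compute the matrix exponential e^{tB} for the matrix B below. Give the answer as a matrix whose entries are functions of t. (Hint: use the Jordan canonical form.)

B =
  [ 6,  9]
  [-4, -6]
e^{tB} =
  [6*t + 1, 9*t]
  [-4*t, 1 - 6*t]

Strategy: write B = P · J · P⁻¹ where J is a Jordan canonical form, so e^{tB} = P · e^{tJ} · P⁻¹, and e^{tJ} can be computed block-by-block.

B has Jordan form
J =
  [0, 1]
  [0, 0]
(up to reordering of blocks).

Per-block formulas:
  For a 2×2 Jordan block J_2(0): exp(t · J_2(0)) = e^(0t)·(I + t·N), where N is the 2×2 nilpotent shift.

After assembling e^{tJ} and conjugating by P, we get:

e^{tB} =
  [6*t + 1, 9*t]
  [-4*t, 1 - 6*t]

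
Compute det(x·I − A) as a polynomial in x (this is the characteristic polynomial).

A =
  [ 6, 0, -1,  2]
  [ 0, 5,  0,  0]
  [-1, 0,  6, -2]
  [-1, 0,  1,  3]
x^4 - 20*x^3 + 150*x^2 - 500*x + 625

Expanding det(x·I − A) (e.g. by cofactor expansion or by noting that A is similar to its Jordan form J, which has the same characteristic polynomial as A) gives
  χ_A(x) = x^4 - 20*x^3 + 150*x^2 - 500*x + 625
which factors as (x - 5)^4. The eigenvalues (with algebraic multiplicities) are λ = 5 with multiplicity 4.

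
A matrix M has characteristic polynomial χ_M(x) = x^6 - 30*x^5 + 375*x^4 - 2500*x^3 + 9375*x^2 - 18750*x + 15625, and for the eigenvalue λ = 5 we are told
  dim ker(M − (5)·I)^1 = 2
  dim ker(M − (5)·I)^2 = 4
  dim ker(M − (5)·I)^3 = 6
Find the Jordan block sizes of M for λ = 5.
Block sizes for λ = 5: [3, 3]

From the dimensions of kernels of powers, the number of Jordan blocks of size at least j is d_j − d_{j−1} where d_j = dim ker(N^j) (with d_0 = 0). Computing the differences gives [2, 2, 2].
The number of blocks of size exactly k is (#blocks of size ≥ k) − (#blocks of size ≥ k + 1), so the partition is: 2 block(s) of size 3.
In nonincreasing order the block sizes are [3, 3].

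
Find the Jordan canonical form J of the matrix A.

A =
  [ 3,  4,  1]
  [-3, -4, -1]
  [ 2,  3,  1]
J_3(0)

The characteristic polynomial is
  det(x·I − A) = x^3

Eigenvalues and multiplicities (the geometric multiplicity of λ is n − rank(A − λI), which equals the number of Jordan blocks for λ):
  λ = 0: algebraic multiplicity = 3, geometric multiplicity = 1

Determining the block sizes for each eigenvalue:
  λ = 0: one block (gm = 1), so the single block has size am = 3 → block sizes [3]

Assembling the blocks gives a Jordan form
J =
  [0, 1, 0]
  [0, 0, 1]
  [0, 0, 0]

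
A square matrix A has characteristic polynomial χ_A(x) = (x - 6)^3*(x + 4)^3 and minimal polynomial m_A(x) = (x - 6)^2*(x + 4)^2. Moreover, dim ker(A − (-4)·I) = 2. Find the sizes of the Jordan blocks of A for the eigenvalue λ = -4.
Block sizes for λ = -4: [2, 1]

Step 1 — from the characteristic polynomial, algebraic multiplicity of λ = -4 is 3. From dim ker(A − (-4)·I) = 2, there are exactly 2 Jordan blocks for λ = -4.
Step 2 — from the minimal polynomial, the factor (x + 4)^2 tells us the largest block for λ = -4 has size 2.
Step 3 — with total size 3, 2 blocks, and largest block 2, the block sizes (in nonincreasing order) are [2, 1].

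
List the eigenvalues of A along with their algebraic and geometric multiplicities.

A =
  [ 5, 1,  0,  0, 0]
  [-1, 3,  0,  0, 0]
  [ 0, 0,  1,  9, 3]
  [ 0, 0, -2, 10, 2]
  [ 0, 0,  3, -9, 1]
λ = 4: alg = 5, geom = 3

Step 1 — factor the characteristic polynomial to read off the algebraic multiplicities:
  χ_A(x) = (x - 4)^5

Step 2 — compute geometric multiplicities via the rank-nullity identity g(λ) = n − rank(A − λI):
  rank(A − (4)·I) = 2, so dim ker(A − (4)·I) = n − 2 = 3

Summary:
  λ = 4: algebraic multiplicity = 5, geometric multiplicity = 3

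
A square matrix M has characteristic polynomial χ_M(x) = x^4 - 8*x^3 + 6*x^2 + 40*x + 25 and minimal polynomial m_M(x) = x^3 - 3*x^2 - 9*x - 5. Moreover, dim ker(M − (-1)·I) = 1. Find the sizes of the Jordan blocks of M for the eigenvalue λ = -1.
Block sizes for λ = -1: [2]

Step 1 — from the characteristic polynomial, algebraic multiplicity of λ = -1 is 2. From dim ker(M − (-1)·I) = 1, there are exactly 1 Jordan blocks for λ = -1.
Step 2 — from the minimal polynomial, the factor (x + 1)^2 tells us the largest block for λ = -1 has size 2.
Step 3 — with total size 2, 1 blocks, and largest block 2, the block sizes (in nonincreasing order) are [2].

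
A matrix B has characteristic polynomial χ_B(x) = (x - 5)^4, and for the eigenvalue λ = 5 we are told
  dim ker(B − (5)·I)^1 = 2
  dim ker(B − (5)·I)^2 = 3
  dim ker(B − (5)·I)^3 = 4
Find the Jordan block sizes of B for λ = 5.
Block sizes for λ = 5: [3, 1]

From the dimensions of kernels of powers, the number of Jordan blocks of size at least j is d_j − d_{j−1} where d_j = dim ker(N^j) (with d_0 = 0). Computing the differences gives [2, 1, 1].
The number of blocks of size exactly k is (#blocks of size ≥ k) − (#blocks of size ≥ k + 1), so the partition is: 1 block(s) of size 1, 1 block(s) of size 3.
In nonincreasing order the block sizes are [3, 1].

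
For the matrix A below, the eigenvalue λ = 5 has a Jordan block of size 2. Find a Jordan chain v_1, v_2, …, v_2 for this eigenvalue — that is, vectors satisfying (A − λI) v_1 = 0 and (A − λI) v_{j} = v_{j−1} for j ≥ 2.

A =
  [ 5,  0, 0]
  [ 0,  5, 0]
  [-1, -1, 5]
A Jordan chain for λ = 5 of length 2:
v_1 = (0, 0, -1)ᵀ
v_2 = (1, 0, 0)ᵀ

Let N = A − (5)·I. We want v_2 with N^2 v_2 = 0 but N^1 v_2 ≠ 0; then v_{j-1} := N · v_j for j = 2, …, 2.

Pick v_2 = (1, 0, 0)ᵀ.
Then v_1 = N · v_2 = (0, 0, -1)ᵀ.

Sanity check: (A − (5)·I) v_1 = (0, 0, 0)ᵀ = 0. ✓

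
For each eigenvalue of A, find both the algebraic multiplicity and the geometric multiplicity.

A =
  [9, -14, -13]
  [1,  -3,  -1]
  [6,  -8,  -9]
λ = -1: alg = 3, geom = 1

Step 1 — factor the characteristic polynomial to read off the algebraic multiplicities:
  χ_A(x) = (x + 1)^3

Step 2 — compute geometric multiplicities via the rank-nullity identity g(λ) = n − rank(A − λI):
  rank(A − (-1)·I) = 2, so dim ker(A − (-1)·I) = n − 2 = 1

Summary:
  λ = -1: algebraic multiplicity = 3, geometric multiplicity = 1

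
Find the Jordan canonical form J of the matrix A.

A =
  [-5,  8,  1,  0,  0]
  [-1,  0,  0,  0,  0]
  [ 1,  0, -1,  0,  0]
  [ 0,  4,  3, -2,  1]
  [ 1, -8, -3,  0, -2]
J_3(-2) ⊕ J_2(-2)

The characteristic polynomial is
  det(x·I − A) = x^5 + 10*x^4 + 40*x^3 + 80*x^2 + 80*x + 32 = (x + 2)^5

Eigenvalues and multiplicities (the geometric multiplicity of λ is n − rank(A − λI), which equals the number of Jordan blocks for λ):
  λ = -2: algebraic multiplicity = 5, geometric multiplicity = 2

Determining the block sizes for each eigenvalue:
  λ = -2: with am = 5 and gm = 2, the partition is not yet determined (e.g. several partitions of 5 into 2 parts exist). Let N = A − (-2)·I. Computing rank(N^1) = 3, rank(N^2) = 1, rank(N^3) = 0; the number of blocks of size ≥ j is rank(N^{j−1}) − rank(N^j), giving [2, 2, 1]. So we have 1 block(s) of size 3, 1 block(s) of size 2 → block sizes [3, 2]

Assembling the blocks gives a Jordan form
J =
  [-2,  1,  0,  0,  0]
  [ 0, -2,  1,  0,  0]
  [ 0,  0, -2,  0,  0]
  [ 0,  0,  0, -2,  1]
  [ 0,  0,  0,  0, -2]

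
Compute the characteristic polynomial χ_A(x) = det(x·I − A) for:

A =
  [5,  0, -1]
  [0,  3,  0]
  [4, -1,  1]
x^3 - 9*x^2 + 27*x - 27

Expanding det(x·I − A) (e.g. by cofactor expansion or by noting that A is similar to its Jordan form J, which has the same characteristic polynomial as A) gives
  χ_A(x) = x^3 - 9*x^2 + 27*x - 27
which factors as (x - 3)^3. The eigenvalues (with algebraic multiplicities) are λ = 3 with multiplicity 3.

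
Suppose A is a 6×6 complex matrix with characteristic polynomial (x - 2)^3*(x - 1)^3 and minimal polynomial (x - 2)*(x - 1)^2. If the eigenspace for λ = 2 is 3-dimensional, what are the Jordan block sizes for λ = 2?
Block sizes for λ = 2: [1, 1, 1]

Step 1 — from the characteristic polynomial, algebraic multiplicity of λ = 2 is 3. From dim ker(A − (2)·I) = 3, there are exactly 3 Jordan blocks for λ = 2.
Step 2 — from the minimal polynomial, the factor (x − 2) tells us the largest block for λ = 2 has size 1.
Step 3 — with total size 3, 3 blocks, and largest block 1, the block sizes (in nonincreasing order) are [1, 1, 1].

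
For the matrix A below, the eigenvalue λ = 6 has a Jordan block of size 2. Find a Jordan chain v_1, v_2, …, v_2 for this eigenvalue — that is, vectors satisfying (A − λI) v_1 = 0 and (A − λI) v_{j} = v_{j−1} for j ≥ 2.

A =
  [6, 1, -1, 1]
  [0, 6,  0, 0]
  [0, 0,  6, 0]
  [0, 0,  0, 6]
A Jordan chain for λ = 6 of length 2:
v_1 = (1, 0, 0, 0)ᵀ
v_2 = (0, 1, 0, 0)ᵀ

Let N = A − (6)·I. We want v_2 with N^2 v_2 = 0 but N^1 v_2 ≠ 0; then v_{j-1} := N · v_j for j = 2, …, 2.

Pick v_2 = (0, 1, 0, 0)ᵀ.
Then v_1 = N · v_2 = (1, 0, 0, 0)ᵀ.

Sanity check: (A − (6)·I) v_1 = (0, 0, 0, 0)ᵀ = 0. ✓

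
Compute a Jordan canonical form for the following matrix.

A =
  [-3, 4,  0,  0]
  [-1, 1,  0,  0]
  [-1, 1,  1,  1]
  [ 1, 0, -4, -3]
J_2(-1) ⊕ J_2(-1)

The characteristic polynomial is
  det(x·I − A) = x^4 + 4*x^3 + 6*x^2 + 4*x + 1 = (x + 1)^4

Eigenvalues and multiplicities (the geometric multiplicity of λ is n − rank(A − λI), which equals the number of Jordan blocks for λ):
  λ = -1: algebraic multiplicity = 4, geometric multiplicity = 2

Determining the block sizes for each eigenvalue:
  λ = -1: with am = 4 and gm = 2, the partition is not yet determined (e.g. several partitions of 4 into 2 parts exist). Let N = A − (-1)·I. Computing rank(N^1) = 2, rank(N^2) = 0; the number of blocks of size ≥ j is rank(N^{j−1}) − rank(N^j), giving [2, 2]. So we have 2 block(s) of size 2 → block sizes [2, 2]

Assembling the blocks gives a Jordan form
J =
  [-1,  1,  0,  0]
  [ 0, -1,  0,  0]
  [ 0,  0, -1,  1]
  [ 0,  0,  0, -1]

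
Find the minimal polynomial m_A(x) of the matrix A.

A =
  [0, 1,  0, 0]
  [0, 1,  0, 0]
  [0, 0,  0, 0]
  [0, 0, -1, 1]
x^2 - x

The characteristic polynomial is χ_A(x) = x^2*(x - 1)^2, so the eigenvalues are known. The minimal polynomial is
  m_A(x) = Π_λ (x − λ)^{k_λ}
where k_λ is the size of the *largest* Jordan block for λ (equivalently, the smallest k with (A − λI)^k v = 0 for every generalised eigenvector v of λ).

  λ = 0: largest Jordan block has size 1, contributing (x − 0)
  λ = 1: largest Jordan block has size 1, contributing (x − 1)

So m_A(x) = x*(x - 1) = x^2 - x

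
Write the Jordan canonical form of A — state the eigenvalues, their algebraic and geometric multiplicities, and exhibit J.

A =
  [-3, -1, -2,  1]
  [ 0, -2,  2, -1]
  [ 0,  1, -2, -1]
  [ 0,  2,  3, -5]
J_3(-3) ⊕ J_1(-3)

The characteristic polynomial is
  det(x·I − A) = x^4 + 12*x^3 + 54*x^2 + 108*x + 81 = (x + 3)^4

Eigenvalues and multiplicities (the geometric multiplicity of λ is n − rank(A − λI), which equals the number of Jordan blocks for λ):
  λ = -3: algebraic multiplicity = 4, geometric multiplicity = 2

Determining the block sizes for each eigenvalue:
  λ = -3: with am = 4 and gm = 2, the partition is not yet determined (e.g. several partitions of 4 into 2 parts exist). Let N = A − (-3)·I. Computing rank(N^1) = 2, rank(N^2) = 1, rank(N^3) = 0; the number of blocks of size ≥ j is rank(N^{j−1}) − rank(N^j), giving [2, 1, 1]. So we have 1 block(s) of size 3, 1 block(s) of size 1 → block sizes [3, 1]

Assembling the blocks gives a Jordan form
J =
  [-3,  1,  0,  0]
  [ 0, -3,  1,  0]
  [ 0,  0, -3,  0]
  [ 0,  0,  0, -3]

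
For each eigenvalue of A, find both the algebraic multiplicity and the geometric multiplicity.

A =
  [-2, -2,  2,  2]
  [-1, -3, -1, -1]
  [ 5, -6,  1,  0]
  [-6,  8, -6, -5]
λ = -4: alg = 1, geom = 1; λ = -3: alg = 2, geom = 1; λ = 1: alg = 1, geom = 1

Step 1 — factor the characteristic polynomial to read off the algebraic multiplicities:
  χ_A(x) = (x - 1)*(x + 3)^2*(x + 4)

Step 2 — compute geometric multiplicities via the rank-nullity identity g(λ) = n − rank(A − λI):
  rank(A − (-4)·I) = 3, so dim ker(A − (-4)·I) = n − 3 = 1
  rank(A − (-3)·I) = 3, so dim ker(A − (-3)·I) = n − 3 = 1
  rank(A − (1)·I) = 3, so dim ker(A − (1)·I) = n − 3 = 1

Summary:
  λ = -4: algebraic multiplicity = 1, geometric multiplicity = 1
  λ = -3: algebraic multiplicity = 2, geometric multiplicity = 1
  λ = 1: algebraic multiplicity = 1, geometric multiplicity = 1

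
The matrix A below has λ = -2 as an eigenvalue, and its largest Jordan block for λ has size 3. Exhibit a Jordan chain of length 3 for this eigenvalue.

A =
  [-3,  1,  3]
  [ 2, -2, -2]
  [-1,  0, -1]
A Jordan chain for λ = -2 of length 3:
v_1 = (-1, 2, -1)ᵀ
v_2 = (1, 0, 0)ᵀ
v_3 = (0, 1, 0)ᵀ

Let N = A − (-2)·I. We want v_3 with N^3 v_3 = 0 but N^2 v_3 ≠ 0; then v_{j-1} := N · v_j for j = 3, …, 2.

Pick v_3 = (0, 1, 0)ᵀ.
Then v_2 = N · v_3 = (1, 0, 0)ᵀ.
Then v_1 = N · v_2 = (-1, 2, -1)ᵀ.

Sanity check: (A − (-2)·I) v_1 = (0, 0, 0)ᵀ = 0. ✓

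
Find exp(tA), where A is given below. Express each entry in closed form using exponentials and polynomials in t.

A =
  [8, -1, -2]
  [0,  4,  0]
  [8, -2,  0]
e^{tA} =
  [4*t*exp(4*t) + exp(4*t), -t*exp(4*t), -2*t*exp(4*t)]
  [0, exp(4*t), 0]
  [8*t*exp(4*t), -2*t*exp(4*t), -4*t*exp(4*t) + exp(4*t)]

Strategy: write A = P · J · P⁻¹ where J is a Jordan canonical form, so e^{tA} = P · e^{tJ} · P⁻¹, and e^{tJ} can be computed block-by-block.

A has Jordan form
J =
  [4, 1, 0]
  [0, 4, 0]
  [0, 0, 4]
(up to reordering of blocks).

Per-block formulas:
  For a 2×2 Jordan block J_2(4): exp(t · J_2(4)) = e^(4t)·(I + t·N), where N is the 2×2 nilpotent shift.
  For a 1×1 block at λ = 4: exp(t · [4]) = [e^(4t)].

After assembling e^{tJ} and conjugating by P, we get:

e^{tA} =
  [4*t*exp(4*t) + exp(4*t), -t*exp(4*t), -2*t*exp(4*t)]
  [0, exp(4*t), 0]
  [8*t*exp(4*t), -2*t*exp(4*t), -4*t*exp(4*t) + exp(4*t)]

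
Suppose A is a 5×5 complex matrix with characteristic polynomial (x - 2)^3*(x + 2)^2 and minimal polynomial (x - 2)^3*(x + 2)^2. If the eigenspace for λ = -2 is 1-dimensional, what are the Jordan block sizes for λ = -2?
Block sizes for λ = -2: [2]

Step 1 — from the characteristic polynomial, algebraic multiplicity of λ = -2 is 2. From dim ker(A − (-2)·I) = 1, there are exactly 1 Jordan blocks for λ = -2.
Step 2 — from the minimal polynomial, the factor (x + 2)^2 tells us the largest block for λ = -2 has size 2.
Step 3 — with total size 2, 1 blocks, and largest block 2, the block sizes (in nonincreasing order) are [2].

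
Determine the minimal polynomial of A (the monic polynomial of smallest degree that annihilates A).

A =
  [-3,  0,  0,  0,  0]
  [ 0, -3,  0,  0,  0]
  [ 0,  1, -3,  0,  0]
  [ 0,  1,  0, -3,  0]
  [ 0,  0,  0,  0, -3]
x^2 + 6*x + 9

The characteristic polynomial is χ_A(x) = (x + 3)^5, so the eigenvalues are known. The minimal polynomial is
  m_A(x) = Π_λ (x − λ)^{k_λ}
where k_λ is the size of the *largest* Jordan block for λ (equivalently, the smallest k with (A − λI)^k v = 0 for every generalised eigenvector v of λ).

  λ = -3: largest Jordan block has size 2, contributing (x + 3)^2

So m_A(x) = (x + 3)^2 = x^2 + 6*x + 9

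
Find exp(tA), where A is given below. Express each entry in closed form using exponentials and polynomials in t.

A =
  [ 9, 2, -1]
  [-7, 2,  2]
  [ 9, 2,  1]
e^{tA} =
  [t^2*exp(4*t) + 5*t*exp(4*t) + exp(4*t), 2*t^2*exp(4*t) + 2*t*exp(4*t), t^2*exp(4*t) - t*exp(4*t)]
  [-3*t^2*exp(4*t)/2 - 7*t*exp(4*t), -3*t^2*exp(4*t) - 2*t*exp(4*t) + exp(4*t), -3*t^2*exp(4*t)/2 + 2*t*exp(4*t)]
  [2*t^2*exp(4*t) + 9*t*exp(4*t), 4*t^2*exp(4*t) + 2*t*exp(4*t), 2*t^2*exp(4*t) - 3*t*exp(4*t) + exp(4*t)]

Strategy: write A = P · J · P⁻¹ where J is a Jordan canonical form, so e^{tA} = P · e^{tJ} · P⁻¹, and e^{tJ} can be computed block-by-block.

A has Jordan form
J =
  [4, 1, 0]
  [0, 4, 1]
  [0, 0, 4]
(up to reordering of blocks).

Per-block formulas:
  For a 3×3 Jordan block J_3(4): exp(t · J_3(4)) = e^(4t)·(I + t·N + (t^2/2)·N^2), where N is the 3×3 nilpotent shift.

After assembling e^{tJ} and conjugating by P, we get:

e^{tA} =
  [t^2*exp(4*t) + 5*t*exp(4*t) + exp(4*t), 2*t^2*exp(4*t) + 2*t*exp(4*t), t^2*exp(4*t) - t*exp(4*t)]
  [-3*t^2*exp(4*t)/2 - 7*t*exp(4*t), -3*t^2*exp(4*t) - 2*t*exp(4*t) + exp(4*t), -3*t^2*exp(4*t)/2 + 2*t*exp(4*t)]
  [2*t^2*exp(4*t) + 9*t*exp(4*t), 4*t^2*exp(4*t) + 2*t*exp(4*t), 2*t^2*exp(4*t) - 3*t*exp(4*t) + exp(4*t)]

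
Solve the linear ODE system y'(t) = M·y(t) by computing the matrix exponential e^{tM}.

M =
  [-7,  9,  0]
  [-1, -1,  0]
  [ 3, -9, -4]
e^{tM} =
  [-3*t*exp(-4*t) + exp(-4*t), 9*t*exp(-4*t), 0]
  [-t*exp(-4*t), 3*t*exp(-4*t) + exp(-4*t), 0]
  [3*t*exp(-4*t), -9*t*exp(-4*t), exp(-4*t)]

Strategy: write M = P · J · P⁻¹ where J is a Jordan canonical form, so e^{tM} = P · e^{tJ} · P⁻¹, and e^{tJ} can be computed block-by-block.

M has Jordan form
J =
  [-4,  1,  0]
  [ 0, -4,  0]
  [ 0,  0, -4]
(up to reordering of blocks).

Per-block formulas:
  For a 2×2 Jordan block J_2(-4): exp(t · J_2(-4)) = e^(-4t)·(I + t·N), where N is the 2×2 nilpotent shift.
  For a 1×1 block at λ = -4: exp(t · [-4]) = [e^(-4t)].

After assembling e^{tJ} and conjugating by P, we get:

e^{tM} =
  [-3*t*exp(-4*t) + exp(-4*t), 9*t*exp(-4*t), 0]
  [-t*exp(-4*t), 3*t*exp(-4*t) + exp(-4*t), 0]
  [3*t*exp(-4*t), -9*t*exp(-4*t), exp(-4*t)]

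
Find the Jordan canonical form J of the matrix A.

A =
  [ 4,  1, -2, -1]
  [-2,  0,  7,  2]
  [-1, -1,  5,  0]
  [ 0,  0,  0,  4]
J_3(3) ⊕ J_1(4)

The characteristic polynomial is
  det(x·I − A) = x^4 - 13*x^3 + 63*x^2 - 135*x + 108 = (x - 4)*(x - 3)^3

Eigenvalues and multiplicities (the geometric multiplicity of λ is n − rank(A − λI), which equals the number of Jordan blocks for λ):
  λ = 3: algebraic multiplicity = 3, geometric multiplicity = 1
  λ = 4: algebraic multiplicity = 1, geometric multiplicity = 1

Determining the block sizes for each eigenvalue:
  λ = 3: one block (gm = 1), so the single block has size am = 3 → block sizes [3]
  λ = 4: one block (gm = 1), so the single block has size am = 1 → block sizes [1]

Assembling the blocks gives a Jordan form
J =
  [3, 1, 0, 0]
  [0, 3, 1, 0]
  [0, 0, 3, 0]
  [0, 0, 0, 4]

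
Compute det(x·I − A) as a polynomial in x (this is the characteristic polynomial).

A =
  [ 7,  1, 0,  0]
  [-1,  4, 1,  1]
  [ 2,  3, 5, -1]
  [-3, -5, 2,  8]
x^4 - 24*x^3 + 216*x^2 - 864*x + 1296

Expanding det(x·I − A) (e.g. by cofactor expansion or by noting that A is similar to its Jordan form J, which has the same characteristic polynomial as A) gives
  χ_A(x) = x^4 - 24*x^3 + 216*x^2 - 864*x + 1296
which factors as (x - 6)^4. The eigenvalues (with algebraic multiplicities) are λ = 6 with multiplicity 4.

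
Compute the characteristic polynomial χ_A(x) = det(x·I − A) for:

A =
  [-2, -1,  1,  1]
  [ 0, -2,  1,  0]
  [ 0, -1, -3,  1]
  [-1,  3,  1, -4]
x^4 + 11*x^3 + 45*x^2 + 81*x + 54

Expanding det(x·I − A) (e.g. by cofactor expansion or by noting that A is similar to its Jordan form J, which has the same characteristic polynomial as A) gives
  χ_A(x) = x^4 + 11*x^3 + 45*x^2 + 81*x + 54
which factors as (x + 2)*(x + 3)^3. The eigenvalues (with algebraic multiplicities) are λ = -3 with multiplicity 3, λ = -2 with multiplicity 1.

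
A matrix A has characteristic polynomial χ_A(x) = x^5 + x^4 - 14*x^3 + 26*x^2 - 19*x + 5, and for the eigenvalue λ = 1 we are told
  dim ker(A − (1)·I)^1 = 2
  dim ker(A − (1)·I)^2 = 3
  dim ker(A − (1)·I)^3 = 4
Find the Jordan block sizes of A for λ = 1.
Block sizes for λ = 1: [3, 1]

From the dimensions of kernels of powers, the number of Jordan blocks of size at least j is d_j − d_{j−1} where d_j = dim ker(N^j) (with d_0 = 0). Computing the differences gives [2, 1, 1].
The number of blocks of size exactly k is (#blocks of size ≥ k) − (#blocks of size ≥ k + 1), so the partition is: 1 block(s) of size 1, 1 block(s) of size 3.
In nonincreasing order the block sizes are [3, 1].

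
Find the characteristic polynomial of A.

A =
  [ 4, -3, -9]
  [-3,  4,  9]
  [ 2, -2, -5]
x^3 - 3*x^2 + 3*x - 1

Expanding det(x·I − A) (e.g. by cofactor expansion or by noting that A is similar to its Jordan form J, which has the same characteristic polynomial as A) gives
  χ_A(x) = x^3 - 3*x^2 + 3*x - 1
which factors as (x - 1)^3. The eigenvalues (with algebraic multiplicities) are λ = 1 with multiplicity 3.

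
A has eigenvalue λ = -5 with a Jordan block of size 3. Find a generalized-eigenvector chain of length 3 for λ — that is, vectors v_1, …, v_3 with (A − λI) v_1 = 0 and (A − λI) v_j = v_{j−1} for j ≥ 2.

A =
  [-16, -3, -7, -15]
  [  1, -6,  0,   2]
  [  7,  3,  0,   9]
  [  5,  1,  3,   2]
A Jordan chain for λ = -5 of length 3:
v_1 = (-6, -2, 6, 2)ᵀ
v_2 = (-11, 1, 7, 5)ᵀ
v_3 = (1, 0, 0, 0)ᵀ

Let N = A − (-5)·I. We want v_3 with N^3 v_3 = 0 but N^2 v_3 ≠ 0; then v_{j-1} := N · v_j for j = 3, …, 2.

Pick v_3 = (1, 0, 0, 0)ᵀ.
Then v_2 = N · v_3 = (-11, 1, 7, 5)ᵀ.
Then v_1 = N · v_2 = (-6, -2, 6, 2)ᵀ.

Sanity check: (A − (-5)·I) v_1 = (0, 0, 0, 0)ᵀ = 0. ✓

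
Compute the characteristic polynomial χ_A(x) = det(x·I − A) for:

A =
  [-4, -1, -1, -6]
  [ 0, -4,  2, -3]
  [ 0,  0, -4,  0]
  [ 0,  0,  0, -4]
x^4 + 16*x^3 + 96*x^2 + 256*x + 256

Expanding det(x·I − A) (e.g. by cofactor expansion or by noting that A is similar to its Jordan form J, which has the same characteristic polynomial as A) gives
  χ_A(x) = x^4 + 16*x^3 + 96*x^2 + 256*x + 256
which factors as (x + 4)^4. The eigenvalues (with algebraic multiplicities) are λ = -4 with multiplicity 4.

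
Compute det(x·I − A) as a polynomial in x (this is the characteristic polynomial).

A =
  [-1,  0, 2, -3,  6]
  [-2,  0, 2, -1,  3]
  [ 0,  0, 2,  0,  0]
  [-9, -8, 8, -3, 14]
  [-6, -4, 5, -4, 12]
x^5 - 10*x^4 + 40*x^3 - 80*x^2 + 80*x - 32

Expanding det(x·I − A) (e.g. by cofactor expansion or by noting that A is similar to its Jordan form J, which has the same characteristic polynomial as A) gives
  χ_A(x) = x^5 - 10*x^4 + 40*x^3 - 80*x^2 + 80*x - 32
which factors as (x - 2)^5. The eigenvalues (with algebraic multiplicities) are λ = 2 with multiplicity 5.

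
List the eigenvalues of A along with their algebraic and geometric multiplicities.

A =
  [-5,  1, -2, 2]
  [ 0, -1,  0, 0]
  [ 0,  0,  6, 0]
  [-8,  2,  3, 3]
λ = -1: alg = 3, geom = 2; λ = 6: alg = 1, geom = 1

Step 1 — factor the characteristic polynomial to read off the algebraic multiplicities:
  χ_A(x) = (x - 6)*(x + 1)^3

Step 2 — compute geometric multiplicities via the rank-nullity identity g(λ) = n − rank(A − λI):
  rank(A − (-1)·I) = 2, so dim ker(A − (-1)·I) = n − 2 = 2
  rank(A − (6)·I) = 3, so dim ker(A − (6)·I) = n − 3 = 1

Summary:
  λ = -1: algebraic multiplicity = 3, geometric multiplicity = 2
  λ = 6: algebraic multiplicity = 1, geometric multiplicity = 1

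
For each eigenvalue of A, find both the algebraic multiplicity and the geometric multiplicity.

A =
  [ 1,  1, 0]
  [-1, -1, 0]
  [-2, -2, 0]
λ = 0: alg = 3, geom = 2

Step 1 — factor the characteristic polynomial to read off the algebraic multiplicities:
  χ_A(x) = x^3

Step 2 — compute geometric multiplicities via the rank-nullity identity g(λ) = n − rank(A − λI):
  rank(A − (0)·I) = 1, so dim ker(A − (0)·I) = n − 1 = 2

Summary:
  λ = 0: algebraic multiplicity = 3, geometric multiplicity = 2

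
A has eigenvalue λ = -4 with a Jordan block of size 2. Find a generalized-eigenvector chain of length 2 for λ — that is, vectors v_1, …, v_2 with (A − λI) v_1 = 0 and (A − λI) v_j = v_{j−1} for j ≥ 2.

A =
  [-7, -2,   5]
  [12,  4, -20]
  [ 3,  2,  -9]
A Jordan chain for λ = -4 of length 2:
v_1 = (-3, 12, 3)ᵀ
v_2 = (1, 0, 0)ᵀ

Let N = A − (-4)·I. We want v_2 with N^2 v_2 = 0 but N^1 v_2 ≠ 0; then v_{j-1} := N · v_j for j = 2, …, 2.

Pick v_2 = (1, 0, 0)ᵀ.
Then v_1 = N · v_2 = (-3, 12, 3)ᵀ.

Sanity check: (A − (-4)·I) v_1 = (0, 0, 0)ᵀ = 0. ✓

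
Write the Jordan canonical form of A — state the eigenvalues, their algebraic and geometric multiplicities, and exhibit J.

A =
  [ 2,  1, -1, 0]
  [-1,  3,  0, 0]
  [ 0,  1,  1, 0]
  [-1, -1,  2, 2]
J_3(2) ⊕ J_1(2)

The characteristic polynomial is
  det(x·I − A) = x^4 - 8*x^3 + 24*x^2 - 32*x + 16 = (x - 2)^4

Eigenvalues and multiplicities (the geometric multiplicity of λ is n − rank(A − λI), which equals the number of Jordan blocks for λ):
  λ = 2: algebraic multiplicity = 4, geometric multiplicity = 2

Determining the block sizes for each eigenvalue:
  λ = 2: with am = 4 and gm = 2, the partition is not yet determined (e.g. several partitions of 4 into 2 parts exist). Let N = A − (2)·I. Computing rank(N^1) = 2, rank(N^2) = 1, rank(N^3) = 0; the number of blocks of size ≥ j is rank(N^{j−1}) − rank(N^j), giving [2, 1, 1]. So we have 1 block(s) of size 3, 1 block(s) of size 1 → block sizes [3, 1]

Assembling the blocks gives a Jordan form
J =
  [2, 1, 0, 0]
  [0, 2, 1, 0]
  [0, 0, 2, 0]
  [0, 0, 0, 2]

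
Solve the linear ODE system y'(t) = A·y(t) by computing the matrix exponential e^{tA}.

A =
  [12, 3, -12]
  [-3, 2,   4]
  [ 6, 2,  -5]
e^{tA} =
  [9*t*exp(3*t) + exp(3*t), 3*t*exp(3*t), -12*t*exp(3*t)]
  [-3*t*exp(3*t), -t*exp(3*t) + exp(3*t), 4*t*exp(3*t)]
  [6*t*exp(3*t), 2*t*exp(3*t), -8*t*exp(3*t) + exp(3*t)]

Strategy: write A = P · J · P⁻¹ where J is a Jordan canonical form, so e^{tA} = P · e^{tJ} · P⁻¹, and e^{tJ} can be computed block-by-block.

A has Jordan form
J =
  [3, 1, 0]
  [0, 3, 0]
  [0, 0, 3]
(up to reordering of blocks).

Per-block formulas:
  For a 1×1 block at λ = 3: exp(t · [3]) = [e^(3t)].
  For a 2×2 Jordan block J_2(3): exp(t · J_2(3)) = e^(3t)·(I + t·N), where N is the 2×2 nilpotent shift.

After assembling e^{tJ} and conjugating by P, we get:

e^{tA} =
  [9*t*exp(3*t) + exp(3*t), 3*t*exp(3*t), -12*t*exp(3*t)]
  [-3*t*exp(3*t), -t*exp(3*t) + exp(3*t), 4*t*exp(3*t)]
  [6*t*exp(3*t), 2*t*exp(3*t), -8*t*exp(3*t) + exp(3*t)]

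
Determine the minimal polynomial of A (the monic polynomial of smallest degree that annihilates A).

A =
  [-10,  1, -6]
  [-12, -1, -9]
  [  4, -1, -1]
x^3 + 12*x^2 + 48*x + 64

The characteristic polynomial is χ_A(x) = (x + 4)^3, so the eigenvalues are known. The minimal polynomial is
  m_A(x) = Π_λ (x − λ)^{k_λ}
where k_λ is the size of the *largest* Jordan block for λ (equivalently, the smallest k with (A − λI)^k v = 0 for every generalised eigenvector v of λ).

  λ = -4: largest Jordan block has size 3, contributing (x + 4)^3

So m_A(x) = (x + 4)^3 = x^3 + 12*x^2 + 48*x + 64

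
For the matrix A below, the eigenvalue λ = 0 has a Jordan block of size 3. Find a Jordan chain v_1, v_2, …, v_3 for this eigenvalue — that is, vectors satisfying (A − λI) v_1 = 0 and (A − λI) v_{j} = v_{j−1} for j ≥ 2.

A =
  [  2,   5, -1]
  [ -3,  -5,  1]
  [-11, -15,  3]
A Jordan chain for λ = 0 of length 3:
v_1 = (0, -2, -10)ᵀ
v_2 = (2, -3, -11)ᵀ
v_3 = (1, 0, 0)ᵀ

Let N = A − (0)·I. We want v_3 with N^3 v_3 = 0 but N^2 v_3 ≠ 0; then v_{j-1} := N · v_j for j = 3, …, 2.

Pick v_3 = (1, 0, 0)ᵀ.
Then v_2 = N · v_3 = (2, -3, -11)ᵀ.
Then v_1 = N · v_2 = (0, -2, -10)ᵀ.

Sanity check: (A − (0)·I) v_1 = (0, 0, 0)ᵀ = 0. ✓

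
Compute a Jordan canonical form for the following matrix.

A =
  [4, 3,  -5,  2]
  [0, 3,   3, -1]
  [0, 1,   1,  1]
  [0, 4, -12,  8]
J_2(4) ⊕ J_2(4)

The characteristic polynomial is
  det(x·I − A) = x^4 - 16*x^3 + 96*x^2 - 256*x + 256 = (x - 4)^4

Eigenvalues and multiplicities (the geometric multiplicity of λ is n − rank(A − λI), which equals the number of Jordan blocks for λ):
  λ = 4: algebraic multiplicity = 4, geometric multiplicity = 2

Determining the block sizes for each eigenvalue:
  λ = 4: with am = 4 and gm = 2, the partition is not yet determined (e.g. several partitions of 4 into 2 parts exist). Let N = A − (4)·I. Computing rank(N^1) = 2, rank(N^2) = 0; the number of blocks of size ≥ j is rank(N^{j−1}) − rank(N^j), giving [2, 2]. So we have 2 block(s) of size 2 → block sizes [2, 2]

Assembling the blocks gives a Jordan form
J =
  [4, 1, 0, 0]
  [0, 4, 0, 0]
  [0, 0, 4, 1]
  [0, 0, 0, 4]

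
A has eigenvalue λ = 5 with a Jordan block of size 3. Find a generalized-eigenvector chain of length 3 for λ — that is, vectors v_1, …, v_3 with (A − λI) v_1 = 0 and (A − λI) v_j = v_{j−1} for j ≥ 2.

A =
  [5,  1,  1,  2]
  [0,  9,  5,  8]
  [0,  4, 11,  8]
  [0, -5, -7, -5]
A Jordan chain for λ = 5 of length 3:
v_1 = (-2, -4, 0, 2)ᵀ
v_2 = (1, 4, 4, -5)ᵀ
v_3 = (0, 1, 0, 0)ᵀ

Let N = A − (5)·I. We want v_3 with N^3 v_3 = 0 but N^2 v_3 ≠ 0; then v_{j-1} := N · v_j for j = 3, …, 2.

Pick v_3 = (0, 1, 0, 0)ᵀ.
Then v_2 = N · v_3 = (1, 4, 4, -5)ᵀ.
Then v_1 = N · v_2 = (-2, -4, 0, 2)ᵀ.

Sanity check: (A − (5)·I) v_1 = (0, 0, 0, 0)ᵀ = 0. ✓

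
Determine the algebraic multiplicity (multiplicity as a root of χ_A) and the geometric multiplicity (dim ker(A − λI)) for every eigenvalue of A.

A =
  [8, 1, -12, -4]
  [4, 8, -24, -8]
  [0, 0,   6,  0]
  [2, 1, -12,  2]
λ = 6: alg = 4, geom = 3

Step 1 — factor the characteristic polynomial to read off the algebraic multiplicities:
  χ_A(x) = (x - 6)^4

Step 2 — compute geometric multiplicities via the rank-nullity identity g(λ) = n − rank(A − λI):
  rank(A − (6)·I) = 1, so dim ker(A − (6)·I) = n − 1 = 3

Summary:
  λ = 6: algebraic multiplicity = 4, geometric multiplicity = 3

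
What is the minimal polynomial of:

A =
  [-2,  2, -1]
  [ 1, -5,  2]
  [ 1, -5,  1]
x^3 + 6*x^2 + 12*x + 8

The characteristic polynomial is χ_A(x) = (x + 2)^3, so the eigenvalues are known. The minimal polynomial is
  m_A(x) = Π_λ (x − λ)^{k_λ}
where k_λ is the size of the *largest* Jordan block for λ (equivalently, the smallest k with (A − λI)^k v = 0 for every generalised eigenvector v of λ).

  λ = -2: largest Jordan block has size 3, contributing (x + 2)^3

So m_A(x) = (x + 2)^3 = x^3 + 6*x^2 + 12*x + 8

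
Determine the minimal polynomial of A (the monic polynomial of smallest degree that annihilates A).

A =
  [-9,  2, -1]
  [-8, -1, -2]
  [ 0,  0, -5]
x^2 + 10*x + 25

The characteristic polynomial is χ_A(x) = (x + 5)^3, so the eigenvalues are known. The minimal polynomial is
  m_A(x) = Π_λ (x − λ)^{k_λ}
where k_λ is the size of the *largest* Jordan block for λ (equivalently, the smallest k with (A − λI)^k v = 0 for every generalised eigenvector v of λ).

  λ = -5: largest Jordan block has size 2, contributing (x + 5)^2

So m_A(x) = (x + 5)^2 = x^2 + 10*x + 25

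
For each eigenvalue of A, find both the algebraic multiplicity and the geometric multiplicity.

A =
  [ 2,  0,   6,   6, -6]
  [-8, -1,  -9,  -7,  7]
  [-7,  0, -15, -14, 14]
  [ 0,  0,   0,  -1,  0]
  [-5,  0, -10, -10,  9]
λ = -2: alg = 1, geom = 1; λ = -1: alg = 4, geom = 3

Step 1 — factor the characteristic polynomial to read off the algebraic multiplicities:
  χ_A(x) = (x + 1)^4*(x + 2)

Step 2 — compute geometric multiplicities via the rank-nullity identity g(λ) = n − rank(A − λI):
  rank(A − (-2)·I) = 4, so dim ker(A − (-2)·I) = n − 4 = 1
  rank(A − (-1)·I) = 2, so dim ker(A − (-1)·I) = n − 2 = 3

Summary:
  λ = -2: algebraic multiplicity = 1, geometric multiplicity = 1
  λ = -1: algebraic multiplicity = 4, geometric multiplicity = 3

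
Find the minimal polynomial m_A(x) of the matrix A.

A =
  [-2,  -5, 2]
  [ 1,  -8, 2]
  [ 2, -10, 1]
x^2 + 6*x + 9

The characteristic polynomial is χ_A(x) = (x + 3)^3, so the eigenvalues are known. The minimal polynomial is
  m_A(x) = Π_λ (x − λ)^{k_λ}
where k_λ is the size of the *largest* Jordan block for λ (equivalently, the smallest k with (A − λI)^k v = 0 for every generalised eigenvector v of λ).

  λ = -3: largest Jordan block has size 2, contributing (x + 3)^2

So m_A(x) = (x + 3)^2 = x^2 + 6*x + 9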